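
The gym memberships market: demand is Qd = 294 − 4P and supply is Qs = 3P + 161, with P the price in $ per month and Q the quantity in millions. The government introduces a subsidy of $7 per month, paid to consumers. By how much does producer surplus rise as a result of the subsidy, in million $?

Before the subsidy: set 294 − 4P = 3P + 161 → P* = $19, Q* = 218.
With a per-unit subsidy paid to consumers, each effectively pays P − 7, so demand becomes Qd = 294 − 4(P − 7).
Solving gives Q = 230 with consumers paying $16 and sellers receiving $23 (the $7 wedge).
ΔPS is the trapezoid between Q = 230 and Q = 218 of height $4: ½ · (218 + 230) · 4 = $896.

Producer surplus rises by $896 million.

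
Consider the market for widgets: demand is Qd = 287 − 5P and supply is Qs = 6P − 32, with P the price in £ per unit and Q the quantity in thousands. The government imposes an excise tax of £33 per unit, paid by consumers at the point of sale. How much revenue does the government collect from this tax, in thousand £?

Tax revenue = £1716 thousand.

Without the tax, 287 − 5P = 6P − 32 gives 11P = 319, so P* = £29 and Q* = 142.
With the tax collected from consumers, demand (in seller-price terms) shifts: Qd = 287 − 5(P + 33).
New equilibrium: consumers pay £47, suppliers receive £14, Q = 52. (Wedge: Pb − Ps = 33.)
Revenue = t · Q = 33 · 52 = £1716.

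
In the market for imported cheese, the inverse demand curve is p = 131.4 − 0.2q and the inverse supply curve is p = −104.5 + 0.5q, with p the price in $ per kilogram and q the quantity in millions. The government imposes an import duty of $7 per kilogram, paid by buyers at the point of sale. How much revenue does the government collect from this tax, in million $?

Inverting to q(p) form: qd = 657 − 5p; qs = 2p + 209.
Without the tax, 657 − 5p = 2p + 209 gives 7p = 448, so p* = $64 and q* = 337.
With the tax collected from buyers, demand (in seller-price terms) shifts: qd = 657 − 5(p + 7).
Solving gives q = 327 with buyers paying $66 and sellers receiving $59 (the $7 wedge).
Revenue = t · Q = 7 · 327 = $2289.

Tax revenue = $2289 million.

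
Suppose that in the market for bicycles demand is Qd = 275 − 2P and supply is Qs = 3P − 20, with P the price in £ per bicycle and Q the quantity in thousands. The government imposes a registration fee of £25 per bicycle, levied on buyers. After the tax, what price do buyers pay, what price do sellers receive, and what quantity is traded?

Buyers pay £74; sellers receive £49; quantity = 127.

Before the tax: set 275 − 2P = 3P − 20 → P* = £59, Q* = 157.
With the tax collected from buyers, demand (in seller-price terms) shifts: Qd = 275 − 2(P + 25).
New equilibrium: buyers pay £74, sellers receive £49, Q = 127. (Wedge: Pb − Ps = 25.)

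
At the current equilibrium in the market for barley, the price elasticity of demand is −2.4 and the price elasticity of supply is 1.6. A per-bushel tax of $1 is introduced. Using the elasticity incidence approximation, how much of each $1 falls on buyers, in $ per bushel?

Buyers bear ≈ $0.4 per bushel.

Incidence ratio: buyers' share ≈ εs / (εs + |εd|) = 1.6 / (1.6 + 2.4) = 0.4.
So buyers bear ≈ 0.4 × $1 = $0.4; producers bear $0.6.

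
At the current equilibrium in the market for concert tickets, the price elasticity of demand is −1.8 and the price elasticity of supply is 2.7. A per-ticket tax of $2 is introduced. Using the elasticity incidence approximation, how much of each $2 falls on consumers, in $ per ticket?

Consumers bear ≈ $1.2 per ticket.

Incidence ratio: consumers' share ≈ εs / (εs + |εd|) = 2.7 / (2.7 + 1.8) = 0.6.
So consumers bear ≈ 0.6 × $2 = $1.2; producers bear $0.8.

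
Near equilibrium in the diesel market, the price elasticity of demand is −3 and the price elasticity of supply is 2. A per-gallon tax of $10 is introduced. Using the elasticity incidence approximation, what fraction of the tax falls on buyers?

Incidence ratio: buyers' share ≈ εs / (εs + |εd|) = 2 / (2 + 3) = 0.4.
Supply is the less elastic side, so buyers bear the smaller share.

Buyers' share ≈ 0.4.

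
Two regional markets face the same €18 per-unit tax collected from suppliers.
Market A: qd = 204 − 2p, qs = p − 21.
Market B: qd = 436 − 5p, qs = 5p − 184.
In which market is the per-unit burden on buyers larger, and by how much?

Market B, by €3.

Market A: pre-tax p* = €75, q* = 54; post-tax q = 42; per-unit burden on buyers = €6.
Market B: pre-tax p* = €62, q* = 126; post-tax q = 81; per-unit burden on buyers = €9.
Difference: €6 vs €9 → market B is larger by €3.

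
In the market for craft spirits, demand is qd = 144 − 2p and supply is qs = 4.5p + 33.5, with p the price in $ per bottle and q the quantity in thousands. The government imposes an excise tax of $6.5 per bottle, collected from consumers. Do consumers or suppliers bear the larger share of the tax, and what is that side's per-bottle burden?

Before the tax: set 144 − 2p = 4.5p + 33.5 → p* = $17, q* = 110.
With the tax collected from consumers, demand (in seller-price terms) shifts: qd = 144 − 2(p + 6.5).
Solving gives q = 101 with consumers paying $21.5 and suppliers receiving $15 (the $6.5 wedge).
Per-bottle burden: consumers $4.5, suppliers $2.
Consumers take the larger share because demand is less price-elastic here (demand slope 2 vs supply slope 4.5).
The less price-elastic side of the market bears the larger share of a per-unit tax.

Consumers bear the larger share: $4.5 per bottle.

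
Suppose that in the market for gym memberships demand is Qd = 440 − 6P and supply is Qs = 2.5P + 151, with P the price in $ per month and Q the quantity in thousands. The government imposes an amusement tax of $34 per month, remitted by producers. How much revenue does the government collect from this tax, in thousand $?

Tax revenue = $5984 thousand.

Without the tax, 440 − 6P = 2.5P + 151 gives 8.5P = 289, so P* = $34 and Q* = 236.
With the tax collected from producers, supply shifts: Qs = 2.5(P − 34) + 151.
New equilibrium: buyers pay $44, producers receive $10, Q = 176. (Wedge: Pb − Ps = 34.)
Revenue = t · Q = 34 · 176 = $5984.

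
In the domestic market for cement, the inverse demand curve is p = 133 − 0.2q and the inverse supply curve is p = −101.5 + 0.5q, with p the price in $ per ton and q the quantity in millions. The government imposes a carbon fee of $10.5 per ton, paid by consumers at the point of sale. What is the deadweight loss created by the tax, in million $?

Inverting to q(p) form: qd = 665 − 5p; qs = 2p + 203.
Before the tax: set 665 − 5p = 2p + 203 → p* = $66, q* = 335.
With the tax collected from consumers, demand (in seller-price terms) shifts: qd = 665 − 5(p + 10.5).
New equilibrium: consumers pay $69, sellers receive $58.5, q = 320. (Wedge: pb − ps = 10.5.)
Quantity falls by |ΔQ| = |335 − 320| = 15.
DWL = ½ · t · |ΔQ| = ½ · 10.5 · 15 = $78.75.

Deadweight loss = $78.75 million.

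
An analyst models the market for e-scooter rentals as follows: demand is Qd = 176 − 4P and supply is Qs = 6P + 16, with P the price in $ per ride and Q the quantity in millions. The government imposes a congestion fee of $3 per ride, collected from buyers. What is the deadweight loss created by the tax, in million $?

Without the tax, 176 − 4P = 6P + 16 gives 10P = 160, so P* = $16 and Q* = 112.
With the tax collected from buyers, demand (in seller-price terms) shifts: Qd = 176 − 4(P + 3).
New equilibrium: buyers pay $17.8, producers receive $14.8, Q = 104.8. (Wedge: Pb − Ps = 3.)
Quantity falls by |ΔQ| = |112 − 104.8| = 7.2.
DWL = ½ · t · |ΔQ| = ½ · 3 · 7.2 = $10.8.

Deadweight loss = $10.8 million.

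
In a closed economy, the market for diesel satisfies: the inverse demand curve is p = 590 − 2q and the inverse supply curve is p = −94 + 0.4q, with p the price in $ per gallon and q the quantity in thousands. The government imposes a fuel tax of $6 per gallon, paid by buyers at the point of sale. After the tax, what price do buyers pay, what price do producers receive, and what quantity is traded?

Buyers pay $25; producers receive $19; quantity = 282.5.

Rewrite in direct form: qd = 295 − 0.5p and qs = 2.5p + 235.
Without the tax, 295 − 0.5p = 2.5p + 235 gives 3p = 60, so p* = $20 and q* = 285.
With the tax collected from buyers, demand (in seller-price terms) shifts: qd = 295 − 0.5(p + 6).
New equilibrium: buyers pay $25, producers receive $19, q = 282.5. (Wedge: pb − ps = 6.)
The less price-elastic side of the market bears the larger share of a per-unit tax.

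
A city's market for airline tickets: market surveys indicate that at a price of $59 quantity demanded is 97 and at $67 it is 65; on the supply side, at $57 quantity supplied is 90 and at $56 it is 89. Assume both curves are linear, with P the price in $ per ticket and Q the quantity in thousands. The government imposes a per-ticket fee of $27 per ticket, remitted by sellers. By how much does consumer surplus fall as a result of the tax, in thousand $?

Consumer surplus falls by $443.88 thousand.

Demand slope: (65 − 97)/(67 − 59) = -4, so Qd = 333 − 4P.
Supply slope: (89 − 90)/(56 − 57) = 1, so Qs = P + 33.
Before the tax: set 333 − 4P = P + 33 → P* = $60, Q* = 93.
With the tax collected from sellers, supply shifts: Qs = (P − 27) + 33.
New equilibrium: consumers pay $65.4, sellers receive $38.4, Q = 71.4. (Wedge: Pb − Ps = 27.)
ΔCS is the trapezoid between Q = 71.4 and Q = 93 of height $5.4: ½ · (93 + 71.4) · 5.4 = $443.88.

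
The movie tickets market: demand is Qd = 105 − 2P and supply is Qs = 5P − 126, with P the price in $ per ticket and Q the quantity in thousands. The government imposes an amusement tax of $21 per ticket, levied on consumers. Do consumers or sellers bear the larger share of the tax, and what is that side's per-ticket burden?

Consumers bear the larger share: $15 per ticket.

Without the tax, 105 − 2P = 5P − 126 gives 7P = 231, so P* = $33 and Q* = 39.
With the tax collected from consumers, demand (in seller-price terms) shifts: Qd = 105 − 2(P + 21).
Solving gives Q = 9 with consumers paying $48 and sellers receiving $27 (the $21 wedge).
Per-ticket burden: consumers $15, sellers $6.
Consumers take the larger share because demand is less price-elastic here (demand slope 2 vs supply slope 5).
The less price-elastic side of the market bears the larger share of a per-unit tax.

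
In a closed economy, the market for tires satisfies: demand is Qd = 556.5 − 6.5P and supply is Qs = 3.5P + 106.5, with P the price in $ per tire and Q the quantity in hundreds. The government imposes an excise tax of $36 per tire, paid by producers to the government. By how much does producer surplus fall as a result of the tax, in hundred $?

Producer surplus falls by $5219.37 hundred.

Before the tax: set 556.5 − 6.5P = 3.5P + 106.5 → P* = $45, Q* = 264.
With the tax collected from producers, supply shifts: Qs = 3.5(P − 36) + 106.5.
Solving gives Q = 182.1 with buyers paying $57.6 and producers receiving $21.6 (the $36 wedge).
ΔPS is the trapezoid between Q = 182.1 and Q = 264 of height $23.4: ½ · (264 + 182.1) · 23.4 = $5219.37.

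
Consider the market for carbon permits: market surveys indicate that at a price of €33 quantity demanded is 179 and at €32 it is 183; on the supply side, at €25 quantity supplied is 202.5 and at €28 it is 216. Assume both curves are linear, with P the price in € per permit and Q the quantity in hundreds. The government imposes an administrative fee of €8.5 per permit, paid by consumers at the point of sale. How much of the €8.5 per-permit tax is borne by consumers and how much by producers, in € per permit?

Demand slope: (183 − 179)/(32 − 33) = -4, so Qd = 311 − 4P.
Supply slope: (216 − 202.5)/(28 − 25) = 4.5, so Qs = 4.5P + 90.
Before the tax: set 311 − 4P = 4.5P + 90 → P* = €26, Q* = 207.
With the tax collected from consumers, demand (in seller-price terms) shifts: Qd = 311 − 4(P + 8.5).
Solving gives Q = 189 with consumers paying €30.5 and producers receiving €22 (the €8.5 wedge).
Burden on consumers: €4.5; on producers: €4. (They sum to €8.5.)
The less price-elastic side of the market bears the larger share of a per-unit tax.

Consumers bear €4.5 per permit; producers bear €4 per permit.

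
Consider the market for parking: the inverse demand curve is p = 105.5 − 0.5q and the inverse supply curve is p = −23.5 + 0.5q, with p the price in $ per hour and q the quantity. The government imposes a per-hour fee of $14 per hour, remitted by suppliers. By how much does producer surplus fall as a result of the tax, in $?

Inverting to q(p) form: qd = 211 − 2p; qs = 2p + 47.
Before the tax: set 211 − 2p = 2p + 47 → p* = $41, q* = 129.
With the tax collected from suppliers, supply shifts: qs = 2(p − 14) + 47.
Solving gives q = 115 with consumers paying $48 and suppliers receiving $34 (the $14 wedge).
ΔPS is the trapezoid between Q = 115 and Q = 129 of height $7: ½ · (129 + 115) · 7 = $854.

Producer surplus falls by $854.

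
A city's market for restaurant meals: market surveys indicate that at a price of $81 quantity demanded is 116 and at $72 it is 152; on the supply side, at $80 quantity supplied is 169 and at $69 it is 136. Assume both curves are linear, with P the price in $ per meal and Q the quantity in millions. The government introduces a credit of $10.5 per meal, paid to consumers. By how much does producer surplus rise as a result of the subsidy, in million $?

Demand slope: (152 − 116)/(72 − 81) = -4, so Qd = 440 − 4P.
Supply slope: (136 − 169)/(69 − 80) = 3, so Qs = 3P − 71.
Before the subsidy: set 440 − 4P = 3P − 71 → P* = $73, Q* = 148.
With a per-unit subsidy paid to consumers, each effectively pays P − 10.5, so demand becomes Qd = 440 − 4(P − 10.5).
New equilibrium: consumers pay $68.5, producers receive $79, Q = 166. (Wedge: Pb − Ps = −10.5.)
ΔPS is the trapezoid between Q = 166 and Q = 148 of height $6: ½ · (148 + 166) · 6 = $942.

Producer surplus rises by $942 million.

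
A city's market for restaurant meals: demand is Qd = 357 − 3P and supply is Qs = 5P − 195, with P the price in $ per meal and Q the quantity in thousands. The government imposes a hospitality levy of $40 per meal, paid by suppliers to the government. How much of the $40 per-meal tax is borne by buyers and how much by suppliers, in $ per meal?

Without the tax, 357 − 3P = 5P − 195 gives 8P = 552, so P* = $69 and Q* = 150.
With the tax collected from suppliers, supply shifts: Qs = 5(P − 40) − 195.
New equilibrium: buyers pay $94, suppliers receive $54, Q = 75. (Wedge: Pb − Ps = 40.)
Burden on buyers: $25; on suppliers: $15. (They sum to $40.)
The less price-elastic side of the market bears the larger share of a per-unit tax.

Buyers bear $25 per meal; suppliers bear $15 per meal.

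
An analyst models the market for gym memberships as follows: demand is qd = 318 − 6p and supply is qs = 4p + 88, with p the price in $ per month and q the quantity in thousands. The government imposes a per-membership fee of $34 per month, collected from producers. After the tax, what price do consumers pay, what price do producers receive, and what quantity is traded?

Without the tax, 318 − 6p = 4p + 88 gives 10p = 230, so p* = $23 and q* = 180.
With the tax collected from producers, supply shifts: qs = 4(p − 34) + 88.
Solving gives q = 98.4 with consumers paying $36.6 and producers receiving $2.6 (the $34 wedge).

Consumers pay $36.6; producers receive $2.6; quantity = 98.4.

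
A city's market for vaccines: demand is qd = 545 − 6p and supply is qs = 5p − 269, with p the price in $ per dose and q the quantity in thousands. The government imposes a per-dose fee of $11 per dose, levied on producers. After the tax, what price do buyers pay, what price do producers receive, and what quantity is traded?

Before the tax: set 545 − 6p = 5p − 269 → p* = $74, q* = 101.
With the tax collected from producers, supply shifts: qs = 5(p − 11) − 269.
New equilibrium: buyers pay $79, producers receive $68, q = 71. (Wedge: pb − ps = 11.)
The less price-elastic side of the market bears the larger share of a per-unit tax.

Buyers pay $79; producers receive $68; quantity = 71.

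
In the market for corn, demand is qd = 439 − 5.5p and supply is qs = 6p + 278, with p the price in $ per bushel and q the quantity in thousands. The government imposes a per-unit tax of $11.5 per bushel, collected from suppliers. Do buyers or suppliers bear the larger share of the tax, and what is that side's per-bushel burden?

Before the tax: set 439 − 5.5p = 6p + 278 → p* = $14, q* = 362.
With the tax collected from suppliers, supply shifts: qs = 6(p − 11.5) + 278.
New equilibrium: buyers pay $20, suppliers receive $8.5, q = 329. (Wedge: pb − ps = 11.5.)
Per-bushel burden: buyers $6, suppliers $5.5.
Buyers take the larger share because demand is less price-elastic here (demand slope 5.5 vs supply slope 6).
The less price-elastic side of the market bears the larger share of a per-unit tax.

Buyers bear the larger share: $6 per bushel.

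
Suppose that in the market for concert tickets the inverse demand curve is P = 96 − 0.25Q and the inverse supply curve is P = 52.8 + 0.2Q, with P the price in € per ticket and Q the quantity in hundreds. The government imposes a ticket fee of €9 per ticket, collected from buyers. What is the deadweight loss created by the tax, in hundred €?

Inverting to Q(P) form: Qd = 384 − 4P; Qs = 5P − 264.
Without the tax, 384 − 4P = 5P − 264 gives 9P = 648, so P* = €72 and Q* = 96.
With the tax collected from buyers, demand (in seller-price terms) shifts: Qd = 384 − 4(P + 9).
Solving gives Q = 76 with buyers paying €77 and sellers receiving €68 (the €9 wedge).
Quantity falls by |ΔQ| = |96 − 76| = 20.
DWL = ½ · t · |ΔQ| = ½ · 9 · 20 = €90.

Deadweight loss = €90 hundred.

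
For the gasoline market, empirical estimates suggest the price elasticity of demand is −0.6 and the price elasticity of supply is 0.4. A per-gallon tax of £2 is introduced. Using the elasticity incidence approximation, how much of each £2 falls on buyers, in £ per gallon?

Buyers bear ≈ £0.8 per gallon.

Incidence ratio: buyers' share ≈ εs / (εs + |εd|) = 0.4 / (0.4 + 0.6) = 0.4.
So buyers bear ≈ 0.4 × £2 = £0.8; producers bear £1.2.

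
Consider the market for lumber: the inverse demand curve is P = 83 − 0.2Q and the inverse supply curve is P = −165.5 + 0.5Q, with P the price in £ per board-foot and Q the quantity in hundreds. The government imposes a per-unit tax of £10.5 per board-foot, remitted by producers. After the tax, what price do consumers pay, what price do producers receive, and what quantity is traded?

Rewrite in direct form: Qd = 415 − 5P and Qs = 2P + 331.
Without the tax, 415 − 5P = 2P + 331 gives 7P = 84, so P* = £12 and Q* = 355.
With the tax collected from producers, supply shifts: Qs = 2(P − 10.5) + 331.
New equilibrium: consumers pay £15, producers receive £4.5, Q = 340. (Wedge: Pb − Ps = 10.5.)
The less price-elastic side of the market bears the larger share of a per-unit tax.

Consumers pay £15; producers receive £4.5; quantity = 340.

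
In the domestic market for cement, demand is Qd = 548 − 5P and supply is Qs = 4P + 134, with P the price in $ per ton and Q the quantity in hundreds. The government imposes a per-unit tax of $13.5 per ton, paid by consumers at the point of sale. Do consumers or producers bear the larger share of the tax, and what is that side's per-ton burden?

Producers bear the larger share: $7.5 per ton.

Without the tax, 548 − 5P = 4P + 134 gives 9P = 414, so P* = $46 and Q* = 318.
With the tax collected from consumers, demand (in seller-price terms) shifts: Qd = 548 − 5(P + 13.5).
New equilibrium: consumers pay $52, producers receive $38.5, Q = 288. (Wedge: Pb − Ps = 13.5.)
Per-ton burden: consumers $6, producers $7.5.
Producers take the larger share because supply is less price-elastic here (demand slope 5 vs supply slope 4).
The less price-elastic side of the market bears the larger share of a per-unit tax.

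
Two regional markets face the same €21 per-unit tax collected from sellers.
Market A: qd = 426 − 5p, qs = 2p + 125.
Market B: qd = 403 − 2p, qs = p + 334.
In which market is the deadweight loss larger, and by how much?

Market A, by €168.

Market A: pre-tax p* = €43, q* = 211; post-tax q = 181; deadweight loss = €315.
Market B: pre-tax p* = €23, q* = 357; post-tax q = 343; deadweight loss = €147.
Difference: €315 vs €147 → market A is larger by €168.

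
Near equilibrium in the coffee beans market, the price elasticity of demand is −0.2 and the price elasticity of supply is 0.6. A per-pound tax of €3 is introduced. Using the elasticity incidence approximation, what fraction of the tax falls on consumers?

Consumers' share ≈ 0.75.

Incidence ratio: consumers' share ≈ εs / (εs + |εd|) = 0.6 / (0.6 + 0.2) = 0.75.
Supply is the more elastic side, so consumers bear the larger share.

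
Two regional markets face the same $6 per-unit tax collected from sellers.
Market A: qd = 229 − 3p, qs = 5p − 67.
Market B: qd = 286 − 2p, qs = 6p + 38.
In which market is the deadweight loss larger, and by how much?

Market A, by $6.75.

Market A: pre-tax p* = $37, q* = 118; post-tax q = 106.75; deadweight loss = $33.75.
Market B: pre-tax p* = $31, q* = 224; post-tax q = 215; deadweight loss = $27.
Difference: $33.75 vs $27 → market A is larger by $6.75.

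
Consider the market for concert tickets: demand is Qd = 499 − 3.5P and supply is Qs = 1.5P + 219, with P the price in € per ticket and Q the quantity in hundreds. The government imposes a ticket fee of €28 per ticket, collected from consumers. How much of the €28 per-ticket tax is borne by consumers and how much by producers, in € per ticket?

Consumers bear €8.4 per ticket; producers bear €19.6 per ticket.

Without the tax, 499 − 3.5P = 1.5P + 219 gives 5P = 280, so P* = €56 and Q* = 303.
With the tax collected from consumers, demand (in seller-price terms) shifts: Qd = 499 − 3.5(P + 28).
New equilibrium: consumers pay €64.4, producers receive €36.4, Q = 273.6. (Wedge: Pb − Ps = 28.)
Burden on consumers: €8.4; on producers: €19.6. (They sum to €28.)
The less price-elastic side of the market bears the larger share of a per-unit tax.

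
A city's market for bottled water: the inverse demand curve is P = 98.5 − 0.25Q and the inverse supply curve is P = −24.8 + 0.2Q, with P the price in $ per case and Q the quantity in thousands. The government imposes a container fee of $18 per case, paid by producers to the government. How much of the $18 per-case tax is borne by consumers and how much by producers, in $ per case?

Consumers bear $10 per case; producers bear $8 per case.

Rewrite in direct form: Qd = 394 − 4P and Qs = 5P + 124.
Without the tax, 394 − 4P = 5P + 124 gives 9P = 270, so P* = $30 and Q* = 274.
With the tax collected from producers, supply shifts: Qs = 5(P − 18) + 124.
Solving gives Q = 234 with consumers paying $40 and producers receiving $22 (the $18 wedge).
Burden on consumers: $10; on producers: $8. (They sum to $18.)
The less price-elastic side of the market bears the larger share of a per-unit tax.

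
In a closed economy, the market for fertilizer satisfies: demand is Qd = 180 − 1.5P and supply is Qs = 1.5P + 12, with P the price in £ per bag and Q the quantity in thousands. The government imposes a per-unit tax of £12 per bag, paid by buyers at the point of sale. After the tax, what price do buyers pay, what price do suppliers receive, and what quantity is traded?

Before the tax: set 180 − 1.5P = 1.5P + 12 → P* = £56, Q* = 96.
With the tax collected from buyers, demand (in seller-price terms) shifts: Qd = 180 − 1.5(P + 12).
New equilibrium: buyers pay £62, suppliers receive £50, Q = 87. (Wedge: Pb − Ps = 12.)
The less price-elastic side of the market bears the larger share of a per-unit tax.

Buyers pay £62; suppliers receive £50; quantity = 87.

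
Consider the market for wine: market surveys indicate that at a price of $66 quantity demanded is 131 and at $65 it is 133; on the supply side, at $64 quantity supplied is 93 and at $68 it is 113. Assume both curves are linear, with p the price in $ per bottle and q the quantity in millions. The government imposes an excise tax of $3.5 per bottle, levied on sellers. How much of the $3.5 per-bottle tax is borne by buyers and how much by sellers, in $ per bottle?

Demand slope: (133 − 131)/(65 − 66) = -2, so qd = 263 − 2p.
Supply slope: (113 − 93)/(68 − 64) = 5, so qs = 5p − 227.
Before the tax: set 263 − 2p = 5p − 227 → p* = $70, q* = 123.
With the tax collected from sellers, supply shifts: qs = 5(p − 3.5) − 227.
Solving gives q = 118 with buyers paying $72.5 and sellers receiving $69 (the $3.5 wedge).
Burden on buyers: $2.5; on sellers: $1. (They sum to $3.5.)
The less price-elastic side of the market bears the larger share of a per-unit tax.

Buyers bear $2.5 per bottle; sellers bear $1 per bottle.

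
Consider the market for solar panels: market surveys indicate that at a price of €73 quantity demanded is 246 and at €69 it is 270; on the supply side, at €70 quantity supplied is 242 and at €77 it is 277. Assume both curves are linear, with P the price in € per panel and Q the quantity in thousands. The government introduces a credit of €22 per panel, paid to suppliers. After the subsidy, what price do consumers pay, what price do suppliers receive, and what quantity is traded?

Demand slope: (270 − 246)/(69 − 73) = -6, so Qd = 684 − 6P.
Supply slope: (277 − 242)/(77 − 70) = 5, so Qs = 5P − 108.
Without the subsidy, 684 − 6P = 5P − 108 gives 11P = 792, so P* = €72 and Q* = 252.
With a per-unit subsidy paid to suppliers, each receives P + 22 per unit sold, so supply becomes Qs = 5(P + 22) − 108.
New equilibrium: consumers pay €62, suppliers receive €84, Q = 312. (Wedge: Pb − Ps = −22.)

Consumers pay €62; suppliers receive €84; quantity = 312.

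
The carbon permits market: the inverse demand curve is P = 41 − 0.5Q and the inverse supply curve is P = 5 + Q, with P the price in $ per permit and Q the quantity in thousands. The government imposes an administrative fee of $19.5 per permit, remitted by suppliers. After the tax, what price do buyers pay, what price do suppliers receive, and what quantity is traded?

Buyers pay $35.5; suppliers receive $16; quantity = 11.

Inverting to Q(P) form: Qd = 82 − 2P; Qs = P − 5.
Before the tax: set 82 − 2P = P − 5 → P* = $29, Q* = 24.
With the tax collected from suppliers, supply shifts: Qs = (P − 19.5) − 5.
New equilibrium: buyers pay $35.5, suppliers receive $16, Q = 11. (Wedge: Pb − Ps = 19.5.)
The less price-elastic side of the market bears the larger share of a per-unit tax.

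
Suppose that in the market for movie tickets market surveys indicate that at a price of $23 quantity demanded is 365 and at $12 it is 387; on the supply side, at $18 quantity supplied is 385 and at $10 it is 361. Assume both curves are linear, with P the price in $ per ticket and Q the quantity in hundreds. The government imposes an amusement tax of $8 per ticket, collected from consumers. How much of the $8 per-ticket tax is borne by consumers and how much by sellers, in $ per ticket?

Consumers bear $4.8 per ticket; sellers bear $3.2 per ticket.

Demand slope: (387 − 365)/(12 − 23) = -2, so Qd = 411 − 2P.
Supply slope: (361 − 385)/(10 − 18) = 3, so Qs = 3P + 331.
Before the tax: set 411 − 2P = 3P + 331 → P* = $16, Q* = 379.
With the tax collected from consumers, demand (in seller-price terms) shifts: Qd = 411 − 2(P + 8).
New equilibrium: consumers pay $20.8, sellers receive $12.8, Q = 369.4. (Wedge: Pb − Ps = 8.)
Burden on consumers: $4.8; on sellers: $3.2. (They sum to $8.)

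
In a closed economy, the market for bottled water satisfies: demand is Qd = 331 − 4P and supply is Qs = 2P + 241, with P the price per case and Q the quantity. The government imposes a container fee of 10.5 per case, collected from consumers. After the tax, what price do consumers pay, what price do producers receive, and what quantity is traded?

Consumers pay 18.5; producers receive 8; quantity = 257.

Without the tax, 331 − 4P = 2P + 241 gives 6P = 90, so P* = 15 and Q* = 271.
With the tax collected from consumers, demand (in seller-price terms) shifts: Qd = 331 − 4(P + 10.5).
New equilibrium: consumers pay 18.5, producers receive 8, Q = 257. (Wedge: Pb − Ps = 10.5.)
The less price-elastic side of the market bears the larger share of a per-unit tax.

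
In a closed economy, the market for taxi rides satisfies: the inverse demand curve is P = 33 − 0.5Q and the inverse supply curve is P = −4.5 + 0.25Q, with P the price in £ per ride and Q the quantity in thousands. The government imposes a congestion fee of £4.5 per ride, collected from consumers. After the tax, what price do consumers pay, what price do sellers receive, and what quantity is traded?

Rewrite in direct form: Qd = 66 − 2P and Qs = 4P + 18.
Without the tax, 66 − 2P = 4P + 18 gives 6P = 48, so P* = £8 and Q* = 50.
With the tax collected from consumers, demand (in seller-price terms) shifts: Qd = 66 − 2(P + 4.5).
New equilibrium: consumers pay £11, sellers receive £6.5, Q = 44. (Wedge: Pb − Ps = 4.5.)
The less price-elastic side of the market bears the larger share of a per-unit tax.

Consumers pay £11; sellers receive £6.5; quantity = 44.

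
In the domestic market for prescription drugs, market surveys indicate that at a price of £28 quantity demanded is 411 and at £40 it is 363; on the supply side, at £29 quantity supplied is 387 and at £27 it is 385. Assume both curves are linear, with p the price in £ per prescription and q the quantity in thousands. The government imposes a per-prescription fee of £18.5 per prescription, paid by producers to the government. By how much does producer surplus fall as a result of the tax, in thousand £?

Producer surplus falls by £5677.28 thousand.

Demand slope: (363 − 411)/(40 − 28) = -4, so qd = 523 − 4p.
Supply slope: (385 − 387)/(27 − 29) = 1, so qs = p + 358.
Before the tax: set 523 − 4p = p + 358 → p* = £33, q* = 391.
With the tax collected from producers, supply shifts: qs = (p − 18.5) + 358.
Solving gives q = 376.2 with consumers paying £36.7 and producers receiving £18.2 (the £18.5 wedge).
ΔPS is the trapezoid between Q = 376.2 and Q = 391 of height £14.8: ½ · (391 + 376.2) · 14.8 = £5677.28.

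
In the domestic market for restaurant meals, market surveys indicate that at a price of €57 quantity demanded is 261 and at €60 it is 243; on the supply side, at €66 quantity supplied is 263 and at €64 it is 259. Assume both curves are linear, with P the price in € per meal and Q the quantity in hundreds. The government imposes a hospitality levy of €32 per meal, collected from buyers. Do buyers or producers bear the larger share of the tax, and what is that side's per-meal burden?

Producers bear the larger share: €24 per meal.

Demand slope: (243 − 261)/(60 − 57) = -6, so Qd = 603 − 6P.
Supply slope: (259 − 263)/(64 − 66) = 2, so Qs = 2P + 131.
Without the tax, 603 − 6P = 2P + 131 gives 8P = 472, so P* = €59 and Q* = 249.
With the tax collected from buyers, demand (in seller-price terms) shifts: Qd = 603 − 6(P + 32).
New equilibrium: buyers pay €67, producers receive €35, Q = 201. (Wedge: Pb − Ps = 32.)
Per-meal burden: buyers €8, producers €24.
Producers take the larger share because supply is less price-elastic here (demand slope 6 vs supply slope 2).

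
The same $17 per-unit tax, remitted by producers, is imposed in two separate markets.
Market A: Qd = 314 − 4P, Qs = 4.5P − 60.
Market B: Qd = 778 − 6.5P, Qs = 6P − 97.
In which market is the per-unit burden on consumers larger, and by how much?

Market A, by $0.84.

Market A: pre-tax P* = $44, Q* = 138; post-tax Q = 102; per-unit burden on consumers = $9.
Market B: pre-tax P* = $70, Q* = 323; post-tax Q = 269.96; per-unit burden on consumers = $8.16.
Difference: $9 vs $8.16 → market A is larger by $0.84.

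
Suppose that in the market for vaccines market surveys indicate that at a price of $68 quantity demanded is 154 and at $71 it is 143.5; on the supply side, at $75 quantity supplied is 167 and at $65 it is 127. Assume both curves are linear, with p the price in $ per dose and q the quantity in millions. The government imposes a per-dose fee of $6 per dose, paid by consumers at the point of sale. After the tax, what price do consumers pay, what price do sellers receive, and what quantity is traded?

Demand slope: (143.5 − 154)/(71 − 68) = -3.5, so qd = 392 − 3.5p.
Supply slope: (127 − 167)/(65 − 75) = 4, so qs = 4p − 133.
Before the tax: set 392 − 3.5p = 4p − 133 → p* = $70, q* = 147.
With the tax collected from consumers, demand (in seller-price terms) shifts: qd = 392 − 3.5(p + 6).
Solving gives q = 135.8 with consumers paying $73.2 and sellers receiving $67.2 (the $6 wedge).
The less price-elastic side of the market bears the larger share of a per-unit tax.

Consumers pay $73.2; sellers receive $67.2; quantity = 135.8.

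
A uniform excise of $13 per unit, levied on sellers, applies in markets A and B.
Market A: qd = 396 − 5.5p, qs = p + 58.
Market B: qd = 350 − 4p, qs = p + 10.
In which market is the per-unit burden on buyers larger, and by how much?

Market B, by $0.6.

Market A: pre-tax p* = $52, q* = 110; post-tax q = 99; per-unit burden on buyers = $2.
Market B: pre-tax p* = $68, q* = 78; post-tax q = 67.6; per-unit burden on buyers = $2.6.
Difference: $2 vs $2.6 → market B is larger by $0.6.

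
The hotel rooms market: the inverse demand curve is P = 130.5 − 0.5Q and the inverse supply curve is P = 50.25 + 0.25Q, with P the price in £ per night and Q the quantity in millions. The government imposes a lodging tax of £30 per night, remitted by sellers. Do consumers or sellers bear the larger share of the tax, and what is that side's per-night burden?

Consumers bear the larger share: £20 per night.

Inverting to Q(P) form: Qd = 261 − 2P; Qs = 4P − 201.
Before the tax: set 261 − 2P = 4P − 201 → P* = £77, Q* = 107.
With the tax collected from sellers, supply shifts: Qs = 4(P − 30) − 201.
Solving gives Q = 67 with consumers paying £97 and sellers receiving £67 (the £30 wedge).
Per-night burden: consumers £20, sellers £10.
Consumers take the larger share because demand is less price-elastic here (demand slope 2 vs supply slope 4).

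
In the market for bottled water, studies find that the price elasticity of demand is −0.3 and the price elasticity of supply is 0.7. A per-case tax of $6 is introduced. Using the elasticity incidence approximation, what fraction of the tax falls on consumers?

Consumers' share ≈ 0.7.

Incidence ratio: consumers' share ≈ εs / (εs + |εd|) = 0.7 / (0.7 + 0.3) = 0.7.
Supply is the more elastic side, so consumers bear the larger share.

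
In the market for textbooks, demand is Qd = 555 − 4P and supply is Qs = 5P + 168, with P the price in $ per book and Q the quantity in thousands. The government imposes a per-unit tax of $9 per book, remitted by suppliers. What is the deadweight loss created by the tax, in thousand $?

Deadweight loss = $90 thousand.

Without the tax, 555 − 4P = 5P + 168 gives 9P = 387, so P* = $43 and Q* = 383.
With the tax collected from suppliers, supply shifts: Qs = 5(P − 9) + 168.
New equilibrium: buyers pay $48, suppliers receive $39, Q = 363. (Wedge: Pb − Ps = 9.)
Quantity falls by |ΔQ| = |383 − 363| = 20.
DWL = ½ · t · |ΔQ| = ½ · 9 · 20 = $90.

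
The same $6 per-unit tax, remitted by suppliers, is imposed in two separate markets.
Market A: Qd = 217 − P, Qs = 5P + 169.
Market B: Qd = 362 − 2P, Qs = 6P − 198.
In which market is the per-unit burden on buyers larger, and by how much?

Market A, by $0.5.

Market A: pre-tax P* = $8, Q* = 209; post-tax Q = 204; per-unit burden on buyers = $5.
Market B: pre-tax P* = $70, Q* = 222; post-tax Q = 213; per-unit burden on buyers = $4.5.
Difference: $5 vs $4.5 → market A is larger by $0.5.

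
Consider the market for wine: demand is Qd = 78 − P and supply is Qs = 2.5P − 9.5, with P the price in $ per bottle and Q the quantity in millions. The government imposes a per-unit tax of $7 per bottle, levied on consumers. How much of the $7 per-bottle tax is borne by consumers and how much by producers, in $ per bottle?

Consumers bear $5 per bottle; producers bear $2 per bottle.

Before the tax: set 78 − P = 2.5P − 9.5 → P* = $25, Q* = 53.
With the tax collected from consumers, demand (in seller-price terms) shifts: Qd = 78 − (P + 7).
Solving gives Q = 48 with consumers paying $30 and producers receiving $23 (the $7 wedge).
Burden on consumers: $5; on producers: $2. (They sum to $7.)
The less price-elastic side of the market bears the larger share of a per-unit tax.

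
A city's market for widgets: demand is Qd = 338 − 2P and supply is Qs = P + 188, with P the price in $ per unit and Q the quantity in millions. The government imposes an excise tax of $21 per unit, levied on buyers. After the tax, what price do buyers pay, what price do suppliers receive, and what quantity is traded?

Buyers pay $57; suppliers receive $36; quantity = 224.

Without the tax, 338 − 2P = P + 188 gives 3P = 150, so P* = $50 and Q* = 238.
With the tax collected from buyers, demand (in seller-price terms) shifts: Qd = 338 − 2(P + 21).
New equilibrium: buyers pay $57, suppliers receive $36, Q = 224. (Wedge: Pb − Ps = 21.)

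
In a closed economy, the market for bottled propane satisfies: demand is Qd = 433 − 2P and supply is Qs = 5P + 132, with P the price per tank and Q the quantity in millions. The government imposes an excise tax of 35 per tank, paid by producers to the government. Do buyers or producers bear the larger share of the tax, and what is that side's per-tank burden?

Before the tax: set 433 − 2P = 5P + 132 → P* = 43, Q* = 347.
With the tax collected from producers, supply shifts: Qs = 5(P − 35) + 132.
New equilibrium: buyers pay 68, producers receive 33, Q = 297. (Wedge: Pb − Ps = 35.)
Per-tank burden: buyers 25, producers 10.
Buyers take the larger share because demand is less price-elastic here (demand slope 2 vs supply slope 5).

Buyers bear the larger share: 25 per tank.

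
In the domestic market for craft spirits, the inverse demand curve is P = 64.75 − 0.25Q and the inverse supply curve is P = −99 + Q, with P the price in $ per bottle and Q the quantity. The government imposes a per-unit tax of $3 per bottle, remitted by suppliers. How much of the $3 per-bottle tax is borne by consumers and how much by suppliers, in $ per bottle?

Consumers bear $0.6 per bottle; suppliers bear $2.4 per bottle.

Rewrite in direct form: Qd = 259 − 4P and Qs = P + 99.
Without the tax, 259 − 4P = P + 99 gives 5P = 160, so P* = $32 and Q* = 131.
With the tax collected from suppliers, supply shifts: Qs = (P − 3) + 99.
Solving gives Q = 128.6 with consumers paying $32.6 and suppliers receiving $29.6 (the $3 wedge).
Burden on consumers: $0.6; on suppliers: $2.4. (They sum to $3.)
The less price-elastic side of the market bears the larger share of a per-unit tax.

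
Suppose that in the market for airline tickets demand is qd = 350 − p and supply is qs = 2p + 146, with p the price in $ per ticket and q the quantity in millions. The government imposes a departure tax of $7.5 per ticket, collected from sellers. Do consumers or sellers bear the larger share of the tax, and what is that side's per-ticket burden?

Without the tax, 350 − p = 2p + 146 gives 3p = 204, so p* = $68 and q* = 282.
With the tax collected from sellers, supply shifts: qs = 2(p − 7.5) + 146.
Solving gives q = 277 with consumers paying $73 and sellers receiving $65.5 (the $7.5 wedge).
Per-ticket burden: consumers $5, sellers $2.5.
Consumers take the larger share because demand is less price-elastic here (demand slope 1 vs supply slope 2).

Consumers bear the larger share: $5 per ticket.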